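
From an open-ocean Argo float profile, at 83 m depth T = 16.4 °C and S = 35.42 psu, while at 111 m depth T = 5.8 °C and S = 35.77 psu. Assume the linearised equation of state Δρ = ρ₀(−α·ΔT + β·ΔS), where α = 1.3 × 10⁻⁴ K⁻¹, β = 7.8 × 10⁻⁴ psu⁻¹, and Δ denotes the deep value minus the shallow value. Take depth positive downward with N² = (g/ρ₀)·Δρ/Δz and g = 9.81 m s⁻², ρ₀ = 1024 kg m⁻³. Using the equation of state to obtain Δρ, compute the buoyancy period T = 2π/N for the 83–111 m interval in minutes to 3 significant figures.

ΔT = -10.6 K, ΔS = +0.35 psu (deep − shallow).
Δρ/ρ₀ = −αΔT + βΔS = 1.378 × 10⁻³ + 2.73 × 10⁻⁴ = 1.651 × 10⁻³, so Δρ ≈ 1.691 kg m⁻³.
N² = (g/ρ₀)·Δρ/Δz = g·(Δρ/ρ₀)/Δz = 9.81 × 1.651 × 10⁻³ / 28 = 5.7844 × 10⁻⁴ s⁻².
N = √(5.7844 × 10⁻⁴) = 0.024051 rad s⁻¹ → T = 2π/N = 261.24 s = 4.3540 min ≈ 4.35 min.

4.35 min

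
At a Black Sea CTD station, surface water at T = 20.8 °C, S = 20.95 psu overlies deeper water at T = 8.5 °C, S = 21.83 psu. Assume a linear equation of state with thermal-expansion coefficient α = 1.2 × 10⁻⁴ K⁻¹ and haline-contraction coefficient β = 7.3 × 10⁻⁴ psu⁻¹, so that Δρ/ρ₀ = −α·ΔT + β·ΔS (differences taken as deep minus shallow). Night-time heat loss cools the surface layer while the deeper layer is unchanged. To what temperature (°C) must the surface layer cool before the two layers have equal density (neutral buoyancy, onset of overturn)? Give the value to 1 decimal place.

Neutral buoyancy requires Δρ = 0, i.e. −α(T_deep − T_surf′) + β(S_deep − S_surf) = 0.
T_surf′ = T_deep − (β/α)·ΔS = 8.5 − (7.3 × 10⁻⁴/1.2 × 10⁻⁴)·(+0.88) = 3.147 °C.
Cooling required: 20.8 − (3.147) = 17.653 °C.

3.1 °C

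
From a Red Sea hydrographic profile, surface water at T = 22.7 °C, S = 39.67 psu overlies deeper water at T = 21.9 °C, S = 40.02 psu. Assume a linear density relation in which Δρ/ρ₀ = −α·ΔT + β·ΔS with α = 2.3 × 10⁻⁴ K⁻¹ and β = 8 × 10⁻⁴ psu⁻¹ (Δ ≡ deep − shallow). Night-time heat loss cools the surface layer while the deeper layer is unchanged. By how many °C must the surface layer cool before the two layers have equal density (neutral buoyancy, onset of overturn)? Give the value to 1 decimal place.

Neutral buoyancy requires Δρ = 0, i.e. −α(T_deep − T_surf′) + β(S_deep − S_surf) = 0.
T_surf′ = T_deep − (β/α)·ΔS = 21.9 − (8 × 10⁻⁴/2.3 × 10⁻⁴)·(+0.35) = 20.683 °C.
Cooling required: 22.7 − (20.683) = 2.017 °C.

2.0 °C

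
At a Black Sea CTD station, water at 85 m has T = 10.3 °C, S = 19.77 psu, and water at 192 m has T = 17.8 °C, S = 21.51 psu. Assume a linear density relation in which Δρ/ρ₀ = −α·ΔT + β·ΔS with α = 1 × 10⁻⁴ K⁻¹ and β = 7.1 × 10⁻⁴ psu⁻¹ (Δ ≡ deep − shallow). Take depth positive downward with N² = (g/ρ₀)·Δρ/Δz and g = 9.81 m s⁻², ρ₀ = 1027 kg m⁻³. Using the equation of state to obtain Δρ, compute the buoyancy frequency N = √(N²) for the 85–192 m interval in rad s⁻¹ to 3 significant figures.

6.67 × 10⁻³ rad s⁻¹

ΔT = +7.5 K, ΔS = +1.74 psu (deep − shallow).
Δρ/ρ₀ = −αΔT + βΔS = -7.50 × 10⁻⁴ + 1.2354 × 10⁻³ = 4.854 × 10⁻⁴, so Δρ ≈ 0.4985 kg m⁻³.
N² = (g/ρ₀)·Δρ/Δz = g·(Δρ/ρ₀)/Δz = 9.81 × 4.854 × 10⁻⁴ / 107 = 4.4503 × 10⁻⁵ s⁻².
N = √(4.4503 × 10⁻⁵) = 6.6711 × 10⁻³ rad s⁻¹ ≈ 6.67 × 10⁻³ rad s⁻¹.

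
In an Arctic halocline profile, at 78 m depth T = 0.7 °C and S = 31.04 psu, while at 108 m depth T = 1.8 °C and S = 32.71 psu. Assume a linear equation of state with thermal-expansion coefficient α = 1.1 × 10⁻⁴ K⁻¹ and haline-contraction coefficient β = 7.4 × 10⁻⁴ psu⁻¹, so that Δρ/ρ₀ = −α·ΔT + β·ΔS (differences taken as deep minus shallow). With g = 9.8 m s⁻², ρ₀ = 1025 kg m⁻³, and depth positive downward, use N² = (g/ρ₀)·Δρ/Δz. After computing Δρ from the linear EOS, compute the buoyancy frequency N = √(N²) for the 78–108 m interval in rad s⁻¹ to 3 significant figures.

0.0191 rad s⁻¹

ΔT = +1.1 K, ΔS = +1.67 psu (deep − shallow).
Δρ/ρ₀ = −αΔT + βΔS = -1.21 × 10⁻⁴ + 1.2358 × 10⁻³ = 1.1148 × 10⁻³, so Δρ ≈ 1.143 kg m⁻³.
N² = (g/ρ₀)·Δρ/Δz = g·(Δρ/ρ₀)/Δz = 9.8 × 1.1148 × 10⁻³ / 30 = 3.6417 × 10⁻⁴ s⁻².
N = √(3.6417 × 10⁻⁴) = 0.019083 rad s⁻¹ ≈ 0.0191 rad s⁻¹.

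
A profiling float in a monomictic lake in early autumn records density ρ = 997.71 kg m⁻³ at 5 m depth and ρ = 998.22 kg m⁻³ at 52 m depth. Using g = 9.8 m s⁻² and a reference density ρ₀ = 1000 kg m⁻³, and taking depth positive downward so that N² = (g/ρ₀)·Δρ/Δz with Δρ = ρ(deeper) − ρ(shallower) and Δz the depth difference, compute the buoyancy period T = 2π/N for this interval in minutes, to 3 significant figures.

10.2 min

Δρ = 998.22 − 997.71 = 0.51 kg m⁻³ over Δz = 52 − 5 = 47 m.
N² = (9.8/1000) × (0.51/47) = 1.0634 × 10⁻⁴ s⁻².
N = √(1.0634 × 10⁻⁴) = 0.010312 rad s⁻¹, so T = 2π/N = 609.31 s = 10.155 min ≈ 10.2 min.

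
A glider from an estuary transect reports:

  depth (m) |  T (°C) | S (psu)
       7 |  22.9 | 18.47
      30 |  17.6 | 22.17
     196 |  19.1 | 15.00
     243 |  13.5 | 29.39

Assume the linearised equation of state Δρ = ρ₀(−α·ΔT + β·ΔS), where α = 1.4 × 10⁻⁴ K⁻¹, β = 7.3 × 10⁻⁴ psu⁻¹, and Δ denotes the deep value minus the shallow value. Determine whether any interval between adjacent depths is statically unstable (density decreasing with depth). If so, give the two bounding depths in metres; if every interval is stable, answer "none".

30–196 m

Evaluate Δρ/ρ₀ = −αΔT + βΔS across each adjacent pair:
  7–30 m: −αΔT+βΔS = −(1.4 × 10⁻⁴)(-5.3)+(7.3 × 10⁻⁴)(+3.70) = 3.4 × 10⁻³ → stable
  30–196 m: −αΔT+βΔS = −(1.4 × 10⁻⁴)(+1.5)+(7.3 × 10⁻⁴)(-7.17) = -5.4 × 10⁻³ → UNSTABLE
  196–243 m: −αΔT+βΔS = −(1.4 × 10⁻⁴)(-5.6)+(7.3 × 10⁻⁴)(+14.39) = 0.011 → stable
The 30–196 m interval has Δρ < 0: lighter water underlies denser water.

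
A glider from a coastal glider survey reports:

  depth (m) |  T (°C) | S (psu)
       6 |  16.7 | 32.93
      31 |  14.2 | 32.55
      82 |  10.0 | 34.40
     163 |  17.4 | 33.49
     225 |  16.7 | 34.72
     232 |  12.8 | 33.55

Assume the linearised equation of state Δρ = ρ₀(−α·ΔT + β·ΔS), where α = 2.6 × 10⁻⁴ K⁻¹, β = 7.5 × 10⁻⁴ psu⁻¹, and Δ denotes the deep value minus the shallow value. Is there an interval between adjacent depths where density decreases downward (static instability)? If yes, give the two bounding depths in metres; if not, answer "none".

82–163 m

Evaluate Δρ/ρ₀ = −αΔT + βΔS across each adjacent pair:
  6–31 m: −αΔT+βΔS = −(2.6 × 10⁻⁴)(-2.5)+(7.5 × 10⁻⁴)(-0.38) = 3.6 × 10⁻⁴ → stable
  31–82 m: −αΔT+βΔS = −(2.6 × 10⁻⁴)(-4.2)+(7.5 × 10⁻⁴)(+1.85) = 2.5 × 10⁻³ → stable
  82–163 m: −αΔT+βΔS = −(2.6 × 10⁻⁴)(+7.4)+(7.5 × 10⁻⁴)(-0.91) = -2.6 × 10⁻³ → UNSTABLE
  163–225 m: −αΔT+βΔS = −(2.6 × 10⁻⁴)(-0.7)+(7.5 × 10⁻⁴)(+1.23) = 1.1 × 10⁻³ → stable
  225–232 m: −αΔT+βΔS = −(2.6 × 10⁻⁴)(-3.9)+(7.5 × 10⁻⁴)(-1.17) = 1.4 × 10⁻⁴ → stable
The 82–163 m interval has Δρ < 0: lighter water underlies denser water.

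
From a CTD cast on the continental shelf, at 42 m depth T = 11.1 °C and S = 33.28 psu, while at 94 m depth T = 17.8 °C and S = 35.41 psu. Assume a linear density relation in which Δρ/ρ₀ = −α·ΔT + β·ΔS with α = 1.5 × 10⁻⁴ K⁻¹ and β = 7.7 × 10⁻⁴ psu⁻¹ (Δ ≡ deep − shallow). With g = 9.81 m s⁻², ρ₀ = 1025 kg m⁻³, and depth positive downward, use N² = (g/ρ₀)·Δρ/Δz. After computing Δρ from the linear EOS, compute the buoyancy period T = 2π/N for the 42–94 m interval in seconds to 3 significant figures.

ΔT = +6.7 K, ΔS = +2.13 psu (deep − shallow).
Δρ/ρ₀ = −αΔT + βΔS = -1.005 × 10⁻³ + 1.6401 × 10⁻³ = 6.351 × 10⁻⁴, so Δρ ≈ 0.6510 kg m⁻³.
N² = (g/ρ₀)·Δρ/Δz = g·(Δρ/ρ₀)/Δz = 9.81 × 6.351 × 10⁻⁴ / 52 = 1.1981 × 10⁻⁴ s⁻².
N = √(1.1981 × 10⁻⁴) = 0.010946 rad s⁻¹ → T = 2π/N = 574.02 s ≈ 574 s.

574 s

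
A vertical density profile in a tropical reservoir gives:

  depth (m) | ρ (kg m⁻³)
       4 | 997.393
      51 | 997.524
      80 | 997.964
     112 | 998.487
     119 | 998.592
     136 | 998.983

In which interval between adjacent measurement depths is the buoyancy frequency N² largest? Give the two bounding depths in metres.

119–136 m

Compute the density gradient over each adjacent pair:
  4–51 m: Δρ/Δz = 0.131/47 = 2.8 × 10⁻³ kg m⁻⁴
  51–80 m: Δρ/Δz = 0.440/29 = 0.015 kg m⁻⁴
  80–112 m: Δρ/Δz = 0.523/32 = 0.016 kg m⁻⁴
  112–119 m: Δρ/Δz = 0.105/7 = 0.015 kg m⁻⁴
  119–136 m: Δρ/Δz = 0.391/17 = 0.023 kg m⁻⁴
The largest gradient is in the 119–136 m interval — the pycnocline.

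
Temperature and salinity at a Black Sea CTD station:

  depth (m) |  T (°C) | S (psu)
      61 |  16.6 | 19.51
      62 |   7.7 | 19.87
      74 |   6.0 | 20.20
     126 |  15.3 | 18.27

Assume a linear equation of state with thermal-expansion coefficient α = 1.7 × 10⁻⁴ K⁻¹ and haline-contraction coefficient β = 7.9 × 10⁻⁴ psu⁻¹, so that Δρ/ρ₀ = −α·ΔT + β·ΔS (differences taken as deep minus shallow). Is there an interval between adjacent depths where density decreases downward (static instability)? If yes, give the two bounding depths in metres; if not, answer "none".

74–126 m

Evaluate Δρ/ρ₀ = −αΔT + βΔS across each adjacent pair:
  61–62 m: −αΔT+βΔS = −(1.7 × 10⁻⁴)(-8.9)+(7.9 × 10⁻⁴)(+0.36) = 1.8 × 10⁻³ → stable
  62–74 m: −αΔT+βΔS = −(1.7 × 10⁻⁴)(-1.7)+(7.9 × 10⁻⁴)(+0.33) = 5.5 × 10⁻⁴ → stable
  74–126 m: −αΔT+βΔS = −(1.7 × 10⁻⁴)(+9.3)+(7.9 × 10⁻⁴)(-1.93) = -3.1 × 10⁻³ → UNSTABLE
The 74–126 m interval has Δρ < 0: lighter water underlies denser water.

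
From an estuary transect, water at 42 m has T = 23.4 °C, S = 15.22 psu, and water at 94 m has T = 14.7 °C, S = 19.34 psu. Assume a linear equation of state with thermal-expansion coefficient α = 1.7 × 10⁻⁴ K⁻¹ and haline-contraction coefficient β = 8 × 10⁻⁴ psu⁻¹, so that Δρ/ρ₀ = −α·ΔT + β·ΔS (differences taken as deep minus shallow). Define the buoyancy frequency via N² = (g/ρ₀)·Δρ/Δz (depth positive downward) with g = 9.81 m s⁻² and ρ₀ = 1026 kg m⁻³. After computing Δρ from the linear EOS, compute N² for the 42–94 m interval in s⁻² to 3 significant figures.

9.01 × 10⁻⁴ s⁻²

ΔT = -8.7 K, ΔS = +4.12 psu (deep − shallow).
Δρ/ρ₀ = −αΔT + βΔS = 1.479 × 10⁻³ + 3.296 × 10⁻³ = 4.775 × 10⁻³, so Δρ ≈ 4.899 kg m⁻³.
N² = (g/ρ₀)·Δρ/Δz = g·(Δρ/ρ₀)/Δz = 9.81 × 4.775 × 10⁻³ / 52 = 9.0082 × 10⁻⁴ s⁻² ≈ 9.01 × 10⁻⁴ s⁻².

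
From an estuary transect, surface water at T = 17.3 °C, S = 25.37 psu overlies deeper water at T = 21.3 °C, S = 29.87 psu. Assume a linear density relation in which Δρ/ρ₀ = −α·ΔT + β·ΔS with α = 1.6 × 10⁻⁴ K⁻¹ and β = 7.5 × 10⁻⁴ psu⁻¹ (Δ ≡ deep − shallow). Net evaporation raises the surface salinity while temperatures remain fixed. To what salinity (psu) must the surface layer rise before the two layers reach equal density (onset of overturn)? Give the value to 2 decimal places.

29.02 psu

Neutral buoyancy requires −α(T_deep − T_surf) + β(S_deep − S_surf′) = 0.
S_surf′ = S_deep − (α/β)·ΔT = 29.87 − (1.6 × 10⁻⁴/7.5 × 10⁻⁴)·(+4.0) = 29.0167 psu.
Increase required: 29.0167 − 25.37 = 3.6467 psu.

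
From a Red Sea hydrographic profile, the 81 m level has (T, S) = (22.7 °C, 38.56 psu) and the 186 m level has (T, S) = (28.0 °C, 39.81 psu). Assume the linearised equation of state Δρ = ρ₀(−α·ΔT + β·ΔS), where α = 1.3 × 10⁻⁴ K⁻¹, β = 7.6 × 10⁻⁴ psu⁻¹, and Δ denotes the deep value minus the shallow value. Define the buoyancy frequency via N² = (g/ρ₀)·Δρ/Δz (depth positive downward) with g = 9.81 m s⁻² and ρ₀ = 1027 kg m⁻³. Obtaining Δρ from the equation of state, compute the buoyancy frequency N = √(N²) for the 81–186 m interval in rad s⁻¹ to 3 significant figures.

ΔT = +5.3 K, ΔS = +1.25 psu (deep − shallow).
Δρ/ρ₀ = −αΔT + βΔS = -6.89 × 10⁻⁴ + 9.50 × 10⁻⁴ = 2.61 × 10⁻⁴, so Δρ ≈ 0.2680 kg m⁻³.
N² = (g/ρ₀)·Δρ/Δz = g·(Δρ/ρ₀)/Δz = 9.81 × 2.61 × 10⁻⁴ / 105 = 2.4385 × 10⁻⁵ s⁻².
N = √(2.4385 × 10⁻⁵) = 4.9381 × 10⁻³ rad s⁻¹ ≈ 4.94 × 10⁻³ rad s⁻¹.

4.94 × 10⁻³ rad s⁻¹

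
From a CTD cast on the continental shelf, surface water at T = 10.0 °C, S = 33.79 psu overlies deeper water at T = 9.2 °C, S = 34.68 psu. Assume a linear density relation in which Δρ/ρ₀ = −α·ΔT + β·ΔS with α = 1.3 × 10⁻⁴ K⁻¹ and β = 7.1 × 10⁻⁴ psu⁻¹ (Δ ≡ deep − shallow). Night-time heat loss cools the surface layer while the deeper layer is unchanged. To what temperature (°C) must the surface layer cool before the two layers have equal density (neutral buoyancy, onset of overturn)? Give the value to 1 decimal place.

Neutral buoyancy requires Δρ = 0, i.e. −α(T_deep − T_surf′) + β(S_deep − S_surf) = 0.
T_surf′ = T_deep − (β/α)·ΔS = 9.2 − (7.1 × 10⁻⁴/1.3 × 10⁻⁴)·(+0.89) = 4.339 °C.
Cooling required: 10.0 − (4.339) = 5.661 °C.

4.3 °C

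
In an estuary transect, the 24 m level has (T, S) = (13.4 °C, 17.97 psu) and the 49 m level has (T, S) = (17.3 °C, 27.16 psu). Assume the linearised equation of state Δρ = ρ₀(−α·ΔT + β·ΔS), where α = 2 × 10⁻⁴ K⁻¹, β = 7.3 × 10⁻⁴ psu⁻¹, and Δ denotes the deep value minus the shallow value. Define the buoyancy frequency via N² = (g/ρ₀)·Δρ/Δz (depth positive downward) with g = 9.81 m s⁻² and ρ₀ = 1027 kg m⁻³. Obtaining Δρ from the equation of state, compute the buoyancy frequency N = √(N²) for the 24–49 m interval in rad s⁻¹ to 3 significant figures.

ΔT = +3.9 K, ΔS = +9.19 psu (deep − shallow).
Δρ/ρ₀ = −αΔT + βΔS = -7.80 × 10⁻⁴ + 6.7087 × 10⁻³ = 5.9287 × 10⁻³, so Δρ ≈ 6.089 kg m⁻³.
N² = (g/ρ₀)·Δρ/Δz = g·(Δρ/ρ₀)/Δz = 9.81 × 5.9287 × 10⁻³ / 25 = 2.3264 × 10⁻³ s⁻².
N = √(2.3264 × 10⁻³) = 0.048233 rad s⁻¹ ≈ 0.0482 rad s⁻¹.

0.0482 rad s⁻¹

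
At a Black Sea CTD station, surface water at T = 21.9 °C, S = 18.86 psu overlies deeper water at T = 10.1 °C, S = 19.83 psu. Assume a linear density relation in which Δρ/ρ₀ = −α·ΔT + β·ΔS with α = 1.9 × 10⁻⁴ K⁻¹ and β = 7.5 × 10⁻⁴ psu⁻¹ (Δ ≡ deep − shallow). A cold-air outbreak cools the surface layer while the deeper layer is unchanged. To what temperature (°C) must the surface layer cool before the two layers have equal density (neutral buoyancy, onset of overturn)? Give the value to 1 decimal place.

Neutral buoyancy requires Δρ = 0, i.e. −α(T_deep − T_surf′) + β(S_deep − S_surf) = 0.
T_surf′ = T_deep − (β/α)·ΔS = 10.1 − (7.5 × 10⁻⁴/1.9 × 10⁻⁴)·(+0.97) = 6.271 °C.
Cooling required: 21.9 − (6.271) = 15.629 °C.

6.3 °C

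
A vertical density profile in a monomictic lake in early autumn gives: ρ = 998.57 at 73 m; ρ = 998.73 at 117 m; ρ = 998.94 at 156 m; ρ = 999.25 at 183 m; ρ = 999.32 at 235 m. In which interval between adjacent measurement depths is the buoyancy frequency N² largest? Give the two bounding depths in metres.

Compute the density gradient over each adjacent pair:
  73–117 m: Δρ/Δz = 0.16/44 = 3.6 × 10⁻³ kg m⁻⁴
  117–156 m: Δρ/Δz = 0.21/39 = 5.4 × 10⁻³ kg m⁻⁴
  156–183 m: Δρ/Δz = 0.31/27 = 0.011 kg m⁻⁴
  183–235 m: Δρ/Δz = 0.07/52 = 1.3 × 10⁻³ kg m⁻⁴
The largest gradient is in the 156–183 m interval — the pycnocline.

156–183 m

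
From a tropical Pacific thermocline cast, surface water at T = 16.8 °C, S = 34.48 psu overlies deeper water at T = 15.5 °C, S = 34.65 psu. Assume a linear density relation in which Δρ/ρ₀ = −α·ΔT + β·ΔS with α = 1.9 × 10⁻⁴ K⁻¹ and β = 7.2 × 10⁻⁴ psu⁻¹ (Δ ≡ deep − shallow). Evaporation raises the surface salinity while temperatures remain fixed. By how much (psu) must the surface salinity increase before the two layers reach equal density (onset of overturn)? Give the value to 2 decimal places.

Neutral buoyancy requires −α(T_deep − T_surf) + β(S_deep − S_surf′) = 0.
S_surf′ = S_deep − (α/β)·ΔT = 34.65 − (1.9 × 10⁻⁴/7.2 × 10⁻⁴)·(-1.3) = 34.9931 psu.
Increase required: 34.9931 − 34.48 = 0.5131 psu.

0.51 psu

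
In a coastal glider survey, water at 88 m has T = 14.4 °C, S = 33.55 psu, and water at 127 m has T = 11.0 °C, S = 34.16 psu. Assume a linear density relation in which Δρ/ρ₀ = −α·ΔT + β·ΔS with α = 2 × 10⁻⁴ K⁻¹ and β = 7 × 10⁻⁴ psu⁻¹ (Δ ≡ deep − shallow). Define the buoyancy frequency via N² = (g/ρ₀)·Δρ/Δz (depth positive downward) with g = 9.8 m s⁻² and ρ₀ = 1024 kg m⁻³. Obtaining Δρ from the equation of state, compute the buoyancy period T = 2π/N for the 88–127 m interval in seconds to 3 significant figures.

377 s

ΔT = -3.4 K, ΔS = +0.61 psu (deep − shallow).
Δρ/ρ₀ = −αΔT + βΔS = 6.80 × 10⁻⁴ + 4.27 × 10⁻⁴ = 1.107 × 10⁻³, so Δρ ≈ 1.134 kg m⁻³.
N² = (g/ρ₀)·Δρ/Δz = g·(Δρ/ρ₀)/Δz = 9.8 × 1.107 × 10⁻³ / 39 = 2.7817 × 10⁻⁴ s⁻².
N = √(2.7817 × 10⁻⁴) = 0.016678 rad s⁻¹ → T = 2π/N = 376.73 s ≈ 377 s.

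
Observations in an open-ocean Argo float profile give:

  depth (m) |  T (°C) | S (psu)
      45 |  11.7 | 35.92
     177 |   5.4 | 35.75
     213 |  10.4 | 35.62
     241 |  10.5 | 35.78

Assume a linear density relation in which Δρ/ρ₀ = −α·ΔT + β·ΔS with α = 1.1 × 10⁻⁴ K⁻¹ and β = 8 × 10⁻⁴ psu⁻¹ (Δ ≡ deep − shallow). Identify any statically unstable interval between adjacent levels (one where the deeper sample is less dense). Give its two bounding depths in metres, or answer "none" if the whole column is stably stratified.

177–213 m

Evaluate Δρ/ρ₀ = −αΔT + βΔS across each adjacent pair:
  45–177 m: −αΔT+βΔS = −(1.1 × 10⁻⁴)(-6.3)+(8 × 10⁻⁴)(-0.17) = 5.6 × 10⁻⁴ → stable
  177–213 m: −αΔT+βΔS = −(1.1 × 10⁻⁴)(+5.0)+(8 × 10⁻⁴)(-0.13) = -6.5 × 10⁻⁴ → UNSTABLE
  213–241 m: −αΔT+βΔS = −(1.1 × 10⁻⁴)(+0.1)+(8 × 10⁻⁴)(+0.16) = 1.2 × 10⁻⁴ → stable
The 177–213 m interval has Δρ < 0: lighter water underlies denser water.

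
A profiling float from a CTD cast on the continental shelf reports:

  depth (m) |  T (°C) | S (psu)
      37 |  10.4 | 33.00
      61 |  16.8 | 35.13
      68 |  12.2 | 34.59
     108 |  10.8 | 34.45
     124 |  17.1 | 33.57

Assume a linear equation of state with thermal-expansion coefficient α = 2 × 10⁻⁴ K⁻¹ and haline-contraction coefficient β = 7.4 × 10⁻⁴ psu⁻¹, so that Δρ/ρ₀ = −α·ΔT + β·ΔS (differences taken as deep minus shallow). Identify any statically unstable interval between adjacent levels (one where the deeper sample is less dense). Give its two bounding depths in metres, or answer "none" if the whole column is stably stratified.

Evaluate Δρ/ρ₀ = −αΔT + βΔS across each adjacent pair:
  37–61 m: −αΔT+βΔS = −(2 × 10⁻⁴)(+6.4)+(7.4 × 10⁻⁴)(+2.13) = 3.0 × 10⁻⁴ → stable
  61–68 m: −αΔT+βΔS = −(2 × 10⁻⁴)(-4.6)+(7.4 × 10⁻⁴)(-0.54) = 5.2 × 10⁻⁴ → stable
  68–108 m: −αΔT+βΔS = −(2 × 10⁻⁴)(-1.4)+(7.4 × 10⁻⁴)(-0.14) = 1.8 × 10⁻⁴ → stable
  108–124 m: −αΔT+βΔS = −(2 × 10⁻⁴)(+6.3)+(7.4 × 10⁻⁴)(-0.88) = -1.9 × 10⁻³ → UNSTABLE
The 108–124 m interval has Δρ < 0: lighter water underlies denser water.

108–124 m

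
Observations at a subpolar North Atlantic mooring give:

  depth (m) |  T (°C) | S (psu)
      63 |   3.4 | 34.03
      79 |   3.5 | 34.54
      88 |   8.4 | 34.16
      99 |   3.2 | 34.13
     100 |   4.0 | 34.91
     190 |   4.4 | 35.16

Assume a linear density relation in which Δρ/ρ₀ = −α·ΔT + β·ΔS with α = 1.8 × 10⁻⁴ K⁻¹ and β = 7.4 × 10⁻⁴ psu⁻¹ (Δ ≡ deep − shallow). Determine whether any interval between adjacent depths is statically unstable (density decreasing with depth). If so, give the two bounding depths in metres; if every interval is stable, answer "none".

79–88 m

Evaluate Δρ/ρ₀ = −αΔT + βΔS across each adjacent pair:
  63–79 m: −αΔT+βΔS = −(1.8 × 10⁻⁴)(+0.1)+(7.4 × 10⁻⁴)(+0.51) = 3.6 × 10⁻⁴ → stable
  79–88 m: −αΔT+βΔS = −(1.8 × 10⁻⁴)(+4.9)+(7.4 × 10⁻⁴)(-0.38) = -1.2 × 10⁻³ → UNSTABLE
  88–99 m: −αΔT+βΔS = −(1.8 × 10⁻⁴)(-5.2)+(7.4 × 10⁻⁴)(-0.03) = 9.1 × 10⁻⁴ → stable
  99–100 m: −αΔT+βΔS = −(1.8 × 10⁻⁴)(+0.8)+(7.4 × 10⁻⁴)(+0.78) = 4.3 × 10⁻⁴ → stable
  100–190 m: −αΔT+βΔS = −(1.8 × 10⁻⁴)(+0.4)+(7.4 × 10⁻⁴)(+0.25) = 1.1 × 10⁻⁴ → stable
The 79–88 m interval has Δρ < 0: lighter water underlies denser water.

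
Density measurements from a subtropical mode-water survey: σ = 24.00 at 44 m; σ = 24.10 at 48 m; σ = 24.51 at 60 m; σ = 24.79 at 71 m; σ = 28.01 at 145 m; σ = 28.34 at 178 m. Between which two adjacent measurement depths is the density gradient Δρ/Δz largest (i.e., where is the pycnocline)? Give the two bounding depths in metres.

Compute the density gradient over each adjacent pair:
  44–48 m: Δρ/Δz = 0.10/4 = 0.025 kg m⁻⁴
  48–60 m: Δρ/Δz = 0.41/12 = 0.034 kg m⁻⁴
  60–71 m: Δρ/Δz = 0.28/11 = 0.025 kg m⁻⁴
  71–145 m: Δρ/Δz = 3.22/74 = 0.044 kg m⁻⁴
  145–178 m: Δρ/Δz = 0.33/33 = 0.010 kg m⁻⁴
The largest gradient is in the 71–145 m interval — the pycnocline.

71–145 m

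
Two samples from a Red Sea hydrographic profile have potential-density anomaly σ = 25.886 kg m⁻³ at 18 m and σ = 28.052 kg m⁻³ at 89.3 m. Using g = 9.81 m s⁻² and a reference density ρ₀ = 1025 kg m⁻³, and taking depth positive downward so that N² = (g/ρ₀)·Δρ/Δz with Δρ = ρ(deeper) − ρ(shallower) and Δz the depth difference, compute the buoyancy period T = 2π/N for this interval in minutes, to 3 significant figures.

Δρ = 1028.052 − 1025.886 = 2.166 kg m⁻³ over Δz = 89.3 − 18 = 71.3 m.
N² = (9.81/1025) × (2.166/71.3) = 2.9075 × 10⁻⁴ s⁻².
N = √(2.9075 × 10⁻⁴) = 0.017051 rad s⁻¹, so T = 2π/N = 368.49 s = 6.1415 min ≈ 6.14 min.

6.14 min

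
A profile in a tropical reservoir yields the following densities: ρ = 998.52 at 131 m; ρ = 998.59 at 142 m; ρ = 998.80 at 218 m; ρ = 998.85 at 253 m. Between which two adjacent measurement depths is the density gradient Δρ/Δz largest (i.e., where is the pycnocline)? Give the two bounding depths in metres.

Compute the density gradient over each adjacent pair:
  131–142 m: Δρ/Δz = 0.07/11 = 6.4 × 10⁻³ kg m⁻⁴
  142–218 m: Δρ/Δz = 0.21/76 = 2.8 × 10⁻³ kg m⁻⁴
  218–253 m: Δρ/Δz = 0.05/35 = 1.4 × 10⁻³ kg m⁻⁴
The largest gradient is in the 131–142 m interval — the pycnocline.

131–142 m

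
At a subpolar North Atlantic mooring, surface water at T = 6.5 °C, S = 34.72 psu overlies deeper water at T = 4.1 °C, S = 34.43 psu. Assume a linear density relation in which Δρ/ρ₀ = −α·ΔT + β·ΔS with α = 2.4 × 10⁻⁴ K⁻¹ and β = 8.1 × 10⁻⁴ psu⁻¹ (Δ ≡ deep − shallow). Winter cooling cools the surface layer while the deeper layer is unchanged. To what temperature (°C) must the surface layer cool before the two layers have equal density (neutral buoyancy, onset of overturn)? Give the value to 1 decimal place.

5.1 °C

Neutral buoyancy requires Δρ = 0, i.e. −α(T_deep − T_surf′) + β(S_deep − S_surf) = 0.
T_surf′ = T_deep − (β/α)·ΔS = 4.1 − (8.1 × 10⁻⁴/2.4 × 10⁻⁴)·(-0.29) = 5.079 °C.
Cooling required: 6.5 − (5.079) = 1.421 °C.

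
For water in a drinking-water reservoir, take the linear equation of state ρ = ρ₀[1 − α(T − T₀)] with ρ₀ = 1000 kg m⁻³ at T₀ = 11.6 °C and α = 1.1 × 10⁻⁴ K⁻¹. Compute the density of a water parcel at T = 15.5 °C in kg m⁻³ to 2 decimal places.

T − T₀ = +3.9 K.
Bracket = 1 − α·(+3.9) = 1 + (-4.29 × 10⁻⁴) = 0.9995710.
ρ = 1000 × 0.9995710 = 999.57 kg m⁻³.

999.57 kg m⁻³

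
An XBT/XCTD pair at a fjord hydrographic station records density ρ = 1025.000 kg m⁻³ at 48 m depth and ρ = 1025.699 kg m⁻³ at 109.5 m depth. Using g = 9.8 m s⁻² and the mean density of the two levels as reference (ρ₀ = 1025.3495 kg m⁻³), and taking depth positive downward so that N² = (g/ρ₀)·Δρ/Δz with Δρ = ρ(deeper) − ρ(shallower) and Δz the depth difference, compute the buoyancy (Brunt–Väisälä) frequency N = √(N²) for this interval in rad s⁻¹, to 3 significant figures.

Δρ = 1025.699 − 1025.000 = 0.699 kg m⁻³ over Δz = 109.5 − 48 = 61.5 m.
N² = (9.8/1025.3495) × (0.699/61.5) = 1.0863 × 10⁻⁴ s⁻².
N = √(1.0863 × 10⁻⁴) = 0.010423 rad s⁻¹ ≈ 0.0104 rad s⁻¹.

0.0104 rad s⁻¹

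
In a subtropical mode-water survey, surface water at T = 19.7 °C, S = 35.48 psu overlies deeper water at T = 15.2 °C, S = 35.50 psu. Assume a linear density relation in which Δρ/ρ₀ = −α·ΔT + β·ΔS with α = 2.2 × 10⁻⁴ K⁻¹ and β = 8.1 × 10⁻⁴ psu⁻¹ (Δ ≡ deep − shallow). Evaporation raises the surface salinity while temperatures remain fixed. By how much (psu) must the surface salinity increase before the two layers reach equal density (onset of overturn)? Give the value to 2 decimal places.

Neutral buoyancy requires −α(T_deep − T_surf) + β(S_deep − S_surf′) = 0.
S_surf′ = S_deep − (α/β)·ΔT = 35.50 − (2.2 × 10⁻⁴/8.1 × 10⁻⁴)·(-4.5) = 36.7222 psu.
Increase required: 36.7222 − 35.48 = 1.2422 psu.

1.24 psu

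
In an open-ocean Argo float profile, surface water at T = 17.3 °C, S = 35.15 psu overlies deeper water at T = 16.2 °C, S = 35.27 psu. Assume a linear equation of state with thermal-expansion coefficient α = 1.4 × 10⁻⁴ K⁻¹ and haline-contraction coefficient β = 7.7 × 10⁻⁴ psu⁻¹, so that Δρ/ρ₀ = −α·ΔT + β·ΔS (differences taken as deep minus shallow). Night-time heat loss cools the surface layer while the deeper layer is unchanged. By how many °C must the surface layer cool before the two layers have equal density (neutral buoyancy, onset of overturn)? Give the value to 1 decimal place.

1.8 °C

Neutral buoyancy requires Δρ = 0, i.e. −α(T_deep − T_surf′) + β(S_deep − S_surf) = 0.
T_surf′ = T_deep − (β/α)·ΔS = 16.2 − (7.7 × 10⁻⁴/1.4 × 10⁻⁴)·(+0.12) = 15.540 °C.
Cooling required: 17.3 − (15.540) = 1.760 °C.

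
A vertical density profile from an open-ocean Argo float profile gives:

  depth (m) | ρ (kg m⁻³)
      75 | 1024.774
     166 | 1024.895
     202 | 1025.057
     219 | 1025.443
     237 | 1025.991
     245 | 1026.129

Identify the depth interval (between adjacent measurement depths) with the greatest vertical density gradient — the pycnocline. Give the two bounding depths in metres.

219–237 m

Compute the density gradient over each adjacent pair:
  75–166 m: Δρ/Δz = 0.121/91 = 1.3 × 10⁻³ kg m⁻⁴
  166–202 m: Δρ/Δz = 0.162/36 = 4.5 × 10⁻³ kg m⁻⁴
  202–219 m: Δρ/Δz = 0.386/17 = 0.023 kg m⁻⁴
  219–237 m: Δρ/Δz = 0.548/18 = 0.030 kg m⁻⁴
  237–245 m: Δρ/Δz = 0.138/8 = 0.017 kg m⁻⁴
The largest gradient is in the 219–237 m interval — the pycnocline.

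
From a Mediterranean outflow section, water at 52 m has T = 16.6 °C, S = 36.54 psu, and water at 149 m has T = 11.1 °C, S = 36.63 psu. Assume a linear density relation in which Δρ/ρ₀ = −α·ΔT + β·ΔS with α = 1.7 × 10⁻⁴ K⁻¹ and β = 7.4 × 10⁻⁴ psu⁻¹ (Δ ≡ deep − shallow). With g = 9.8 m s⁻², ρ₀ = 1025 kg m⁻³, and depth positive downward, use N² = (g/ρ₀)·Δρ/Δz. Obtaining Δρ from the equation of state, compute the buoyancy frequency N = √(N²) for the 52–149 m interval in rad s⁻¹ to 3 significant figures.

ΔT = -5.5 K, ΔS = +0.09 psu (deep − shallow).
Δρ/ρ₀ = −αΔT + βΔS = 9.35 × 10⁻⁴ + 6.66 × 10⁻⁵ = 1.0016 × 10⁻³, so Δρ ≈ 1.027 kg m⁻³.
N² = (g/ρ₀)·Δρ/Δz = g·(Δρ/ρ₀)/Δz = 9.8 × 1.0016 × 10⁻³ / 97 = 1.0119 × 10⁻⁴ s⁻².
N = √(1.0119 × 10⁻⁴) = 0.010059 rad s⁻¹ ≈ 0.0101 rad s⁻¹.

0.0101 rad s⁻¹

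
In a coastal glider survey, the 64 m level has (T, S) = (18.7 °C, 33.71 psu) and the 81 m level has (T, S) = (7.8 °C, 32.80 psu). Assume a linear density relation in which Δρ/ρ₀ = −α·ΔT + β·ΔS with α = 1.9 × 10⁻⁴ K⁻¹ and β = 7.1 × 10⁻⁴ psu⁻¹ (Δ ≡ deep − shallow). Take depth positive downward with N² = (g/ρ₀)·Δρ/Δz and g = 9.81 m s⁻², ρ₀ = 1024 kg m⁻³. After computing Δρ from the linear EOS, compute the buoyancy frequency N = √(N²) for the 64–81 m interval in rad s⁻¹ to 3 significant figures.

ΔT = -10.9 K, ΔS = -0.91 psu (deep − shallow).
Δρ/ρ₀ = −αΔT + βΔS = 2.071 × 10⁻³ − 6.461 × 10⁻⁴ = 1.4249 × 10⁻³, so Δρ ≈ 1.459 kg m⁻³.
N² = (g/ρ₀)·Δρ/Δz = g·(Δρ/ρ₀)/Δz = 9.81 × 1.4249 × 10⁻³ / 17 = 8.2225 × 10⁻⁴ s⁻².
N = √(8.2225 × 10⁻⁴) = 0.028675 rad s⁻¹ ≈ 0.0287 rad s⁻¹.

0.0287 rad s⁻¹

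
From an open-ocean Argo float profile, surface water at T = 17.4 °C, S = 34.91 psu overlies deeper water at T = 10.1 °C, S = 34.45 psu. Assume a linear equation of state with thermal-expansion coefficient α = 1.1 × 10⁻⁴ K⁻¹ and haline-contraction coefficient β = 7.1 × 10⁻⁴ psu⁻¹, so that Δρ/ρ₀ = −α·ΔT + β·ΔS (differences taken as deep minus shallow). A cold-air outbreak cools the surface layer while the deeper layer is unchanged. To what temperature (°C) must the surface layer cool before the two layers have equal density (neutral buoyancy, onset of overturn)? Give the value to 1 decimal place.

13.1 °C

Neutral buoyancy requires Δρ = 0, i.e. −α(T_deep − T_surf′) + β(S_deep − S_surf) = 0.
T_surf′ = T_deep − (β/α)·ΔS = 10.1 − (7.1 × 10⁻⁴/1.1 × 10⁻⁴)·(-0.46) = 13.069 °C.
Cooling required: 17.4 − (13.069) = 4.331 °C.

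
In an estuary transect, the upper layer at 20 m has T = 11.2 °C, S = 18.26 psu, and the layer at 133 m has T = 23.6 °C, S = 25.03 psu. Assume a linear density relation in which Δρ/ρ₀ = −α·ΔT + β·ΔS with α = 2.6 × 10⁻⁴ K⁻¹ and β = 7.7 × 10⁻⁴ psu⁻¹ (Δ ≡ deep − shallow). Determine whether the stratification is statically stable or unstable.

stable

ΔT = 23.6 − 11.2 = +12.4 K and ΔS = 25.03 − 18.26 = +6.77 psu (deep − shallow).
−αΔT = -3.224 × 10⁻³; βΔS = 5.2129 × 10⁻³; sum Δρ/ρ₀ = 1.9889 × 10⁻³.
Δρ/ρ₀ > 0, so Δρ > 0: deeper water is denser → statically stable.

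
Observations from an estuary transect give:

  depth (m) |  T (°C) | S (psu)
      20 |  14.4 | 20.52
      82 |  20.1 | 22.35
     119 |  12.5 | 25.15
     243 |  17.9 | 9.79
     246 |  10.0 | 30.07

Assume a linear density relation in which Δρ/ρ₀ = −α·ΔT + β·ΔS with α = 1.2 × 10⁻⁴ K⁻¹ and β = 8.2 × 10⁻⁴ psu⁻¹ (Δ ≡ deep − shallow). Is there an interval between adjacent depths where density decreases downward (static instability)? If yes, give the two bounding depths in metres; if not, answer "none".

119–243 m

Evaluate Δρ/ρ₀ = −αΔT + βΔS across each adjacent pair:
  20–82 m: −αΔT+βΔS = −(1.2 × 10⁻⁴)(+5.7)+(8.2 × 10⁻⁴)(+1.83) = 8.2 × 10⁻⁴ → stable
  82–119 m: −αΔT+βΔS = −(1.2 × 10⁻⁴)(-7.6)+(8.2 × 10⁻⁴)(+2.80) = 3.2 × 10⁻³ → stable
  119–243 m: −αΔT+βΔS = −(1.2 × 10⁻⁴)(+5.4)+(8.2 × 10⁻⁴)(-15.36) = -0.013 → UNSTABLE
  243–246 m: −αΔT+βΔS = −(1.2 × 10⁻⁴)(-7.9)+(8.2 × 10⁻⁴)(+20.28) = 0.018 → stable
The 119–243 m interval has Δρ < 0: lighter water underlies denser water.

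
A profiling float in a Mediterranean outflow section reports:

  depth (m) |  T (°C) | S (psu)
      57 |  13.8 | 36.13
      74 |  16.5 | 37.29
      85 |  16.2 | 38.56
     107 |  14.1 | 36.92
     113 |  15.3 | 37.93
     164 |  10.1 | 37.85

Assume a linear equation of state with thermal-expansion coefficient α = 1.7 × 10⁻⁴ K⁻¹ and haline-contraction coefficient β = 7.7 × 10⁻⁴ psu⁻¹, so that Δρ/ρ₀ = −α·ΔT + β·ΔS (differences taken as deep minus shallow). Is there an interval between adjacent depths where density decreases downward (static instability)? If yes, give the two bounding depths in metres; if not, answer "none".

85–107 m

Evaluate Δρ/ρ₀ = −αΔT + βΔS across each adjacent pair:
  57–74 m: −αΔT+βΔS = −(1.7 × 10⁻⁴)(+2.7)+(7.7 × 10⁻⁴)(+1.16) = 4.3 × 10⁻⁴ → stable
  74–85 m: −αΔT+βΔS = −(1.7 × 10⁻⁴)(-0.3)+(7.7 × 10⁻⁴)(+1.27) = 1.0 × 10⁻³ → stable
  85–107 m: −αΔT+βΔS = −(1.7 × 10⁻⁴)(-2.1)+(7.7 × 10⁻⁴)(-1.64) = -9.1 × 10⁻⁴ → UNSTABLE
  107–113 m: −αΔT+βΔS = −(1.7 × 10⁻⁴)(+1.2)+(7.7 × 10⁻⁴)(+1.01) = 5.7 × 10⁻⁴ → stable
  113–164 m: −αΔT+βΔS = −(1.7 × 10⁻⁴)(-5.2)+(7.7 × 10⁻⁴)(-0.08) = 8.2 × 10⁻⁴ → stable
The 85–107 m interval has Δρ < 0: lighter water underlies denser water.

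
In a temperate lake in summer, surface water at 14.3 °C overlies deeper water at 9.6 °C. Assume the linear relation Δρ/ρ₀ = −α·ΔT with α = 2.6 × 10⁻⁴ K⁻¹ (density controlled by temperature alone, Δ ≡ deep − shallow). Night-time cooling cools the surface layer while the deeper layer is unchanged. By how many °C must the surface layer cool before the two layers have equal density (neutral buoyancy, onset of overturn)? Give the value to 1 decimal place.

4.7 °C

With temperature the only control, equal density requires T_surf′ = T_deep.
T_surf′ = 9.6 °C.
Cooling required: 14.3 − 9.6 = 4.7 °C.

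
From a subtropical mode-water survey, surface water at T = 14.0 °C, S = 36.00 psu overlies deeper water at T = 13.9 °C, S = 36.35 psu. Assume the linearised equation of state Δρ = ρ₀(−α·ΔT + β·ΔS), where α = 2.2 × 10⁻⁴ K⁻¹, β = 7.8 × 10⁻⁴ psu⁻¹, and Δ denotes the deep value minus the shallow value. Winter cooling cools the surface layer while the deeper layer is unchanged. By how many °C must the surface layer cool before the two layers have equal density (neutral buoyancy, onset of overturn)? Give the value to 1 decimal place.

1.3 °C

Neutral buoyancy requires Δρ = 0, i.e. −α(T_deep − T_surf′) + β(S_deep − S_surf) = 0.
T_surf′ = T_deep − (β/α)·ΔS = 13.9 − (7.8 × 10⁻⁴/2.2 × 10⁻⁴)·(+0.35) = 12.659 °C.
Cooling required: 14.0 − (12.659) = 1.341 °C.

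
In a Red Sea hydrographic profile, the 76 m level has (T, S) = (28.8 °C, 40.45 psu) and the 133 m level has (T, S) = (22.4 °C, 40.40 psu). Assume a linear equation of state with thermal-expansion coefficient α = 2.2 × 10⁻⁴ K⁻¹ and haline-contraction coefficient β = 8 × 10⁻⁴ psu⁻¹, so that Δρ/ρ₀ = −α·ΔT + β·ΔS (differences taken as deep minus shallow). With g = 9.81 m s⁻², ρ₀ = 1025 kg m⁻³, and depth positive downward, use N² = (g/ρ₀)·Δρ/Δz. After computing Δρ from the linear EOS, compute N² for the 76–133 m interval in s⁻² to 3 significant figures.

ΔT = -6.4 K, ΔS = -0.05 psu (deep − shallow).
Δρ/ρ₀ = −αΔT + βΔS = 1.408 × 10⁻³ − 4.00 × 10⁻⁵ = 1.368 × 10⁻³, so Δρ ≈ 1.402 kg m⁻³.
N² = (g/ρ₀)·Δρ/Δz = g·(Δρ/ρ₀)/Δz = 9.81 × 1.368 × 10⁻³ / 57 = 2.3544 × 10⁻⁴ s⁻² ≈ 2.35 × 10⁻⁴ s⁻².

2.35 × 10⁻⁴ s⁻²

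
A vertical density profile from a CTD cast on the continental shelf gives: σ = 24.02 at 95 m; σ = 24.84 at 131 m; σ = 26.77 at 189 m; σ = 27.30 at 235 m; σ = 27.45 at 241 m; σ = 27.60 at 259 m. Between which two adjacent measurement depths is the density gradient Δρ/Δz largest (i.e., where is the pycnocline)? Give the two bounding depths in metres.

Compute the density gradient over each adjacent pair:
  95–131 m: Δρ/Δz = 0.82/36 = 0.023 kg m⁻⁴
  131–189 m: Δρ/Δz = 1.93/58 = 0.033 kg m⁻⁴
  189–235 m: Δρ/Δz = 0.53/46 = 0.012 kg m⁻⁴
  235–241 m: Δρ/Δz = 0.15/6 = 0.025 kg m⁻⁴
  241–259 m: Δρ/Δz = 0.15/18 = 8.3 × 10⁻³ kg m⁻⁴
The largest gradient is in the 131–189 m interval — the pycnocline.

131–189 m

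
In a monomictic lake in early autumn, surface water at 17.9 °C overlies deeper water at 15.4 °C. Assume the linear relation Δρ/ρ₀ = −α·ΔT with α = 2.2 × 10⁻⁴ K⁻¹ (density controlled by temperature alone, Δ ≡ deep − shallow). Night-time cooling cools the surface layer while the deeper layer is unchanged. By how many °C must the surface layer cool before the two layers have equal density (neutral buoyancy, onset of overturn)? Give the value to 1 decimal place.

With temperature the only control, equal density requires T_surf′ = T_deep.
T_surf′ = 15.4 °C.
Cooling required: 17.9 − 15.4 = 2.5 °C.

2.5 °C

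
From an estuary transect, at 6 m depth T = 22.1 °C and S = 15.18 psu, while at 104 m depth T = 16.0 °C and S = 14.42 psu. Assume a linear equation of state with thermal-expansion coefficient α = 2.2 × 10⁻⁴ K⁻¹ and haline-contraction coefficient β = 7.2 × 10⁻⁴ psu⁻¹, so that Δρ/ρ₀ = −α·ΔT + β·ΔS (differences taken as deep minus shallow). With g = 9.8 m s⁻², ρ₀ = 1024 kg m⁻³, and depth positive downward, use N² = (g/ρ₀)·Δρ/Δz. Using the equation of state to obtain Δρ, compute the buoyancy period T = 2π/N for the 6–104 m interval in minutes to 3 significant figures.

ΔT = -6.1 K, ΔS = -0.76 psu (deep − shallow).
Δρ/ρ₀ = −αΔT + βΔS = 1.342 × 10⁻³ − 5.472 × 10⁻⁴ = 7.948 × 10⁻⁴, so Δρ ≈ 0.8139 kg m⁻³.
N² = (g/ρ₀)·Δρ/Δz = g·(Δρ/ρ₀)/Δz = 9.8 × 7.948 × 10⁻⁴ / 98 = 7.9480 × 10⁻⁵ s⁻².
N = √(7.9480 × 10⁻⁵) = 8.9152 × 10⁻³ rad s⁻¹ → T = 2π/N = 704.77 s = 11.746 min ≈ 11.7 min.

11.7 min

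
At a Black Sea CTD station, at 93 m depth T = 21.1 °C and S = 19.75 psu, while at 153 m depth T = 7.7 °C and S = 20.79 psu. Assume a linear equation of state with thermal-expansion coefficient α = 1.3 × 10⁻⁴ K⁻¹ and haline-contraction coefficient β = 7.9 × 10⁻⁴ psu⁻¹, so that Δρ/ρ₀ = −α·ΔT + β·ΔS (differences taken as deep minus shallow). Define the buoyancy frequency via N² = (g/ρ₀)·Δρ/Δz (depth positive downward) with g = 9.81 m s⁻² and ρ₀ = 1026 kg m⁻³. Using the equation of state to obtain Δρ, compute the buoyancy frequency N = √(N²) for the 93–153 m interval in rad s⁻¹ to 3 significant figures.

0.0205 rad s⁻¹

ΔT = -13.4 K, ΔS = +1.04 psu (deep − shallow).
Δρ/ρ₀ = −αΔT + βΔS = 1.742 × 10⁻³ + 8.216 × 10⁻⁴ = 2.5636 × 10⁻³, so Δρ ≈ 2.630 kg m⁻³.
N² = (g/ρ₀)·Δρ/Δz = g·(Δρ/ρ₀)/Δz = 9.81 × 2.5636 × 10⁻³ / 60 = 4.1915 × 10⁻⁴ s⁻².
N = √(4.1915 × 10⁻⁴) = 0.020473 rad s⁻¹ ≈ 0.0205 rad s⁻¹.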